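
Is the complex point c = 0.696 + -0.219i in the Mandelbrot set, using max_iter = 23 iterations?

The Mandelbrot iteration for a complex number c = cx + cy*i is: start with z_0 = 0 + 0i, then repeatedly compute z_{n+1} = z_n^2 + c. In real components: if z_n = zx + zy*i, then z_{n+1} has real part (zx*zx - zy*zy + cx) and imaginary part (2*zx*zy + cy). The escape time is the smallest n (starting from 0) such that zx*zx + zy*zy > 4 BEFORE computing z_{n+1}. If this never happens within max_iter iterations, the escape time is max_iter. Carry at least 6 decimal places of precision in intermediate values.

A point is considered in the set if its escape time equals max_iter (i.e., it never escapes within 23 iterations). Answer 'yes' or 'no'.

Answer: no

Derivation:
z_0 = 0 + 0i, c = 0.6960 + -0.2190i
Iter 1: z = 0.6960 + -0.2190i, |z|^2 = 0.5324
Iter 2: z = 1.1325 + -0.5238i, |z|^2 = 1.5569
Iter 3: z = 1.7040 + -1.4055i, |z|^2 = 4.8791
Escaped at iteration 3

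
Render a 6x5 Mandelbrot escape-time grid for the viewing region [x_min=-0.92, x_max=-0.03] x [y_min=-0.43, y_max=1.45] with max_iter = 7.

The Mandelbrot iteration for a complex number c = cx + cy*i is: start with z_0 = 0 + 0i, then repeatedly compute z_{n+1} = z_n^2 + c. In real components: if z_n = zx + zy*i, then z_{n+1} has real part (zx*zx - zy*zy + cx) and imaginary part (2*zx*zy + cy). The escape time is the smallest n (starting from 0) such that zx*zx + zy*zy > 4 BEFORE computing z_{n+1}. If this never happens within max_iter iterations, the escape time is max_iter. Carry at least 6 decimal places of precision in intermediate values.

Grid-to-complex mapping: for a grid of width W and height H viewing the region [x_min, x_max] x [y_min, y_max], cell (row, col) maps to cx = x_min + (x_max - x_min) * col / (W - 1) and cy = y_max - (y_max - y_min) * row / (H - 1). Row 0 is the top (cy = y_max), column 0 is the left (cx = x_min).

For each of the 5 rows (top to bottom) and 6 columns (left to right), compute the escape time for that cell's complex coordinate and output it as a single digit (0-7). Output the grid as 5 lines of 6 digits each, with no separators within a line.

Answer: 222222
334577
567777
777777
677777

Derivation:
(row=0, col=0): c = -0.9200 + 1.4500i → escape time 2
(row=0, col=1): c = -0.7420 + 1.4500i → escape time 2
(row=0, col=2): c = -0.5640 + 1.4500i → escape time 2
(row=0, col=3): c = -0.3860 + 1.4500i → escape time 2
(row=0, col=4): c = -0.2080 + 1.4500i → escape time 2
(row=0, col=5): c = -0.0300 + 1.4500i → escape time 2
(row=1, col=0): c = -0.9200 + 0.9800i → escape time 3
(row=1, col=1): c = -0.7420 + 0.9800i → escape time 3
(row=1, col=2): c = -0.5640 + 0.9800i → escape time 4
(row=1, col=3): c = -0.3860 + 0.9800i → escape time 5
(row=1, col=4): c = -0.2080 + 0.9800i → escape time 7
(row=1, col=5): c = -0.0300 + 0.9800i → escape time 7
(row=2, col=0): c = -0.9200 + 0.5100i → escape time 5
(row=2, col=1): c = -0.7420 + 0.5100i → escape time 6
(row=2, col=2): c = -0.5640 + 0.5100i → escape time 7
(row=2, col=3): c = -0.3860 + 0.5100i → escape time 7
(row=2, col=4): c = -0.2080 + 0.5100i → escape time 7
(row=2, col=5): c = -0.0300 + 0.5100i → escape time 7
(row=3, col=0): c = -0.9200 + 0.0400i → escape time 7
(row=3, col=1): c = -0.7420 + 0.0400i → escape time 7
(row=3, col=2): c = -0.5640 + 0.0400i → escape time 7
(row=3, col=3): c = -0.3860 + 0.0400i → escape time 7
(row=3, col=4): c = -0.2080 + 0.0400i → escape time 7
(row=3, col=5): c = -0.0300 + 0.0400i → escape time 7
(row=4, col=0): c = -0.9200 + -0.4300i → escape time 6
(row=4, col=1): c = -0.7420 + -0.4300i → escape time 7
(row=4, col=2): c = -0.5640 + -0.4300i → escape time 7
(row=4, col=3): c = -0.3860 + -0.4300i → escape time 7
(row=4, col=4): c = -0.2080 + -0.4300i → escape time 7
(row=4, col=5): c = -0.0300 + -0.4300i → escape time 7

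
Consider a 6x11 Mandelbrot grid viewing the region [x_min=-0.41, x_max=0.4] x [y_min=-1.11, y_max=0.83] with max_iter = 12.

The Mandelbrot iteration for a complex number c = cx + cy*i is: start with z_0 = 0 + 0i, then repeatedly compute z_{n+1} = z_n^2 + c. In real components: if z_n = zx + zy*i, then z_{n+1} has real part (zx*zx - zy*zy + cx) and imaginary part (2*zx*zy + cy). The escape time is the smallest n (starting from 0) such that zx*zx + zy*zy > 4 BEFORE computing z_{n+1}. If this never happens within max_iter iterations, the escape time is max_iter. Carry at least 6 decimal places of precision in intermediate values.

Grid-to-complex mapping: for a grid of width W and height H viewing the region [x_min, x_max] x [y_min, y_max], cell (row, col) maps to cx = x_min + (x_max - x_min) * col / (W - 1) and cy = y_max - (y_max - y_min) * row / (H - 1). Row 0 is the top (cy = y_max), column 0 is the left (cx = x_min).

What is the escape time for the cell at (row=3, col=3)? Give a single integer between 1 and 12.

z_0 = 0 + 0i, c = 0.0760 + 0.2480i
Iter 1: z = 0.0760 + 0.2480i, |z|^2 = 0.0673
Iter 2: z = 0.0203 + 0.2857i, |z|^2 = 0.0820
Iter 3: z = -0.0052 + 0.2596i, |z|^2 = 0.0674
Iter 4: z = 0.0086 + 0.2453i, |z|^2 = 0.0602
Iter 5: z = 0.0159 + 0.2522i, |z|^2 = 0.0639
Iter 6: z = 0.0126 + 0.2560i, |z|^2 = 0.0657
Iter 7: z = 0.0106 + 0.2545i, |z|^2 = 0.0649
Iter 8: z = 0.0114 + 0.2534i, |z|^2 = 0.0643
Iter 9: z = 0.0119 + 0.2538i, |z|^2 = 0.0645
Iter 10: z = 0.0117 + 0.2540i, |z|^2 = 0.0647
Iter 11: z = 0.0116 + 0.2540i, |z|^2 = 0.0646

Answer: 12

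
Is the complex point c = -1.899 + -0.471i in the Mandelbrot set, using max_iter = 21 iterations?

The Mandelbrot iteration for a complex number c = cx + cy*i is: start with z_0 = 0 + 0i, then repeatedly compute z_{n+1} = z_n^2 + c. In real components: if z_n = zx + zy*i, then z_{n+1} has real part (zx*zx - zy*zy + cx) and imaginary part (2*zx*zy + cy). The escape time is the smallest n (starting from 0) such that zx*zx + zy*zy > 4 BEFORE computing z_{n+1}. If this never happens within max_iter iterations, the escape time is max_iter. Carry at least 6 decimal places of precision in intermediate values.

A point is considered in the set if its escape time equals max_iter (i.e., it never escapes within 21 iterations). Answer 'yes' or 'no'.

Answer: no

Derivation:
z_0 = 0 + 0i, c = -1.8990 + -0.4710i
Iter 1: z = -1.8990 + -0.4710i, |z|^2 = 3.8280
Iter 2: z = 1.4854 + 1.3179i, |z|^2 = 3.9430
Iter 3: z = -1.4295 + 3.4440i, |z|^2 = 13.9044
Escaped at iteration 3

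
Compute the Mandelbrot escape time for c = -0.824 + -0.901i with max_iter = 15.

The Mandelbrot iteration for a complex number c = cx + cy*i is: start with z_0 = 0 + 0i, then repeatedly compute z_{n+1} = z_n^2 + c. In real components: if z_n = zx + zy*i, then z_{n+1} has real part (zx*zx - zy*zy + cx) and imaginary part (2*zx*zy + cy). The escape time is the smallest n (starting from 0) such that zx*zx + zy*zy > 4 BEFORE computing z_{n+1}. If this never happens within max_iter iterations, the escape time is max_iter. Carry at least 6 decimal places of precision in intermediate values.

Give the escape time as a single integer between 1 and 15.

z_0 = 0 + 0i, c = -0.8240 + -0.9010i
Iter 1: z = -0.8240 + -0.9010i, |z|^2 = 1.4908
Iter 2: z = -0.9568 + 0.5838i, |z|^2 = 1.2564
Iter 3: z = -0.2494 + -2.0183i, |z|^2 = 4.1356
Escaped at iteration 3

Answer: 3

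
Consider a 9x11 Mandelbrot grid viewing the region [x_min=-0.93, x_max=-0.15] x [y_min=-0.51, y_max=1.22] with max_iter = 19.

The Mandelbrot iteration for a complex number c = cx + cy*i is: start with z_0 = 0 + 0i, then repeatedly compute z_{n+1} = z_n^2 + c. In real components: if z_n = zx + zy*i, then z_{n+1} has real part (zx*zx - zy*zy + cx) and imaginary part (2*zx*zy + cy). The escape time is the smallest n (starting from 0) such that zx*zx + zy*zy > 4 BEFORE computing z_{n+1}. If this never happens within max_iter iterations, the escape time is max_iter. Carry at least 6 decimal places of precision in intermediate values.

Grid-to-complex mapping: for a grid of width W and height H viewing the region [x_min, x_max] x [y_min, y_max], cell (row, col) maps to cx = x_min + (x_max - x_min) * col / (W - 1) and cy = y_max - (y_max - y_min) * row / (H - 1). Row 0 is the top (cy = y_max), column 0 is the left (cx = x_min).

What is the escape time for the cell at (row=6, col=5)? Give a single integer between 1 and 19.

Answer: 19

Derivation:
z_0 = 0 + 0i, c = -0.4425 + 0.1820i
Iter 1: z = -0.4425 + 0.1820i, |z|^2 = 0.2289
Iter 2: z = -0.2798 + 0.0209i, |z|^2 = 0.0787
Iter 3: z = -0.3646 + 0.1703i, |z|^2 = 0.1620
Iter 4: z = -0.3385 + 0.0578i, |z|^2 = 0.1179
Iter 5: z = -0.3312 + 0.1429i, |z|^2 = 0.1301
Iter 6: z = -0.3532 + 0.0874i, |z|^2 = 0.1324
Iter 7: z = -0.3254 + 0.1203i, |z|^2 = 0.1203
Iter 8: z = -0.3511 + 0.1037i, |z|^2 = 0.1340
Iter 9: z = -0.3300 + 0.1092i, |z|^2 = 0.1208
Iter 10: z = -0.3455 + 0.1099i, |z|^2 = 0.1315
Iter 11: z = -0.3352 + 0.1060i, |z|^2 = 0.1236
Iter 12: z = -0.3414 + 0.1109i, |z|^2 = 0.1288
Iter 13: z = -0.3383 + 0.1063i, |z|^2 = 0.1257
Iter 14: z = -0.3394 + 0.1101i, |z|^2 = 0.1273
Iter 15: z = -0.3395 + 0.1073i, |z|^2 = 0.1267
Iter 16: z = -0.3388 + 0.1092i, |z|^2 = 0.1267
Iter 17: z = -0.3396 + 0.1080i, |z|^2 = 0.1270
Iter 18: z = -0.3388 + 0.1086i, |z|^2 = 0.1266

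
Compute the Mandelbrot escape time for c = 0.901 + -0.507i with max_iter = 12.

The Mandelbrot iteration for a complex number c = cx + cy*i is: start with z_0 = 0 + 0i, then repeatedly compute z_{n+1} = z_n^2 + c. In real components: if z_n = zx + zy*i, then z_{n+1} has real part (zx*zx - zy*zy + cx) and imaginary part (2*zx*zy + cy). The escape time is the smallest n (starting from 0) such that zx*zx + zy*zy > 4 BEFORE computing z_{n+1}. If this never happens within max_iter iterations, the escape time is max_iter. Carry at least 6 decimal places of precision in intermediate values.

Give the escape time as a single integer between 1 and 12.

z_0 = 0 + 0i, c = 0.9010 + -0.5070i
Iter 1: z = 0.9010 + -0.5070i, |z|^2 = 1.0689
Iter 2: z = 1.4558 + -1.4206i, |z|^2 = 4.1374
Escaped at iteration 2

Answer: 2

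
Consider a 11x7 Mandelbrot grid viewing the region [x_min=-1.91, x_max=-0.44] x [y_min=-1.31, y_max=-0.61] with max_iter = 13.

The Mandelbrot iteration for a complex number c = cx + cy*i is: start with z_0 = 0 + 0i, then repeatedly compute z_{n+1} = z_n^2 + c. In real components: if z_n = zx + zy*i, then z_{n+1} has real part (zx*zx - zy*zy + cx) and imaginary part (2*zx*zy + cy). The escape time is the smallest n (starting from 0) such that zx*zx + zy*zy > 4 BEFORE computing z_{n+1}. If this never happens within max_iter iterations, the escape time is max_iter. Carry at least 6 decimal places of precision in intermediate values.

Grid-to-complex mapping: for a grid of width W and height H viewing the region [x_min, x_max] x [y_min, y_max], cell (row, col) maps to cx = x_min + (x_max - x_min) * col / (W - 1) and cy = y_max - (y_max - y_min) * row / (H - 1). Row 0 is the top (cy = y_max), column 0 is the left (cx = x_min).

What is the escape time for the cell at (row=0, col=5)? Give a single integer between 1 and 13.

Answer: 3

Derivation:
z_0 = 0 + 0i, c = -1.1750 + -0.6100i
Iter 1: z = -1.1750 + -0.6100i, |z|^2 = 1.7527
Iter 2: z = -0.1665 + 0.8235i, |z|^2 = 0.7059
Iter 3: z = -1.8254 + -0.8842i, |z|^2 = 4.1140
Escaped at iteration 3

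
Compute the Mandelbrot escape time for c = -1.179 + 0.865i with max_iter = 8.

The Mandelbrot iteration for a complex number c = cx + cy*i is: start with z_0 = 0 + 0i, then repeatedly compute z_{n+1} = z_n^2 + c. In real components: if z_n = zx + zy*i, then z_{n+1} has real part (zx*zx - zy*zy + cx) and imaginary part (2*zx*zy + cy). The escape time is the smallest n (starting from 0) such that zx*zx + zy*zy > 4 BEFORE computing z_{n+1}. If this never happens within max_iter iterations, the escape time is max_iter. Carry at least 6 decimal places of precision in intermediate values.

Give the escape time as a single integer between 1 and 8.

z_0 = 0 + 0i, c = -1.1790 + 0.8650i
Iter 1: z = -1.1790 + 0.8650i, |z|^2 = 2.1383
Iter 2: z = -0.5372 + -1.1747i, |z|^2 = 1.6684
Iter 3: z = -2.2703 + 2.1270i, |z|^2 = 9.6784
Escaped at iteration 3

Answer: 3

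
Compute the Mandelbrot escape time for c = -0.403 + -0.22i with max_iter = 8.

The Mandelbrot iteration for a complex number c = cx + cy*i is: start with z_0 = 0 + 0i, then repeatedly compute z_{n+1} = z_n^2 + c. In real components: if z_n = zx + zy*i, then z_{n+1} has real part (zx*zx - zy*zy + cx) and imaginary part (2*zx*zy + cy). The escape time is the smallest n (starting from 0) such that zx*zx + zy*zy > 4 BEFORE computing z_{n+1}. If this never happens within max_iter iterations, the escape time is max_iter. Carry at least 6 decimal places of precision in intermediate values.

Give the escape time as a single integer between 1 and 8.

z_0 = 0 + 0i, c = -0.4030 + -0.2200i
Iter 1: z = -0.4030 + -0.2200i, |z|^2 = 0.2108
Iter 2: z = -0.2890 + -0.0427i, |z|^2 = 0.0853
Iter 3: z = -0.3213 + -0.1953i, |z|^2 = 0.1414
Iter 4: z = -0.3379 + -0.0945i, |z|^2 = 0.1231
Iter 5: z = -0.2977 + -0.1561i, |z|^2 = 0.1130
Iter 6: z = -0.3387 + -0.1270i, |z|^2 = 0.1309
Iter 7: z = -0.3044 + -0.1339i, |z|^2 = 0.1106

Answer: 8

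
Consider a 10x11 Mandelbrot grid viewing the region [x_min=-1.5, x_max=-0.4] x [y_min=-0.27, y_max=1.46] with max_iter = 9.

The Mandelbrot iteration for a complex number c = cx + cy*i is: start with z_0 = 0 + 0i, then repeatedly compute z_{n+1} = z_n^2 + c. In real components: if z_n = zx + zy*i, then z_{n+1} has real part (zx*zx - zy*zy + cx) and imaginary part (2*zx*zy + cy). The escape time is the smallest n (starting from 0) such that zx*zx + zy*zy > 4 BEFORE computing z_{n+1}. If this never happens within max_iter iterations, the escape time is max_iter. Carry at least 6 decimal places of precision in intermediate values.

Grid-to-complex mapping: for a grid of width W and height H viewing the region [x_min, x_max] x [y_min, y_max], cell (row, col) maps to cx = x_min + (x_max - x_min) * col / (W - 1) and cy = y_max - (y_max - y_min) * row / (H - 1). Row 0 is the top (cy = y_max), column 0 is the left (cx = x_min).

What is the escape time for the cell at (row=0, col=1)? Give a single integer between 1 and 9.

z_0 = 0 + 0i, c = -1.3778 + 1.4600i
Iter 1: z = -1.3778 + 1.4600i, |z|^2 = 4.0299
Escaped at iteration 1

Answer: 1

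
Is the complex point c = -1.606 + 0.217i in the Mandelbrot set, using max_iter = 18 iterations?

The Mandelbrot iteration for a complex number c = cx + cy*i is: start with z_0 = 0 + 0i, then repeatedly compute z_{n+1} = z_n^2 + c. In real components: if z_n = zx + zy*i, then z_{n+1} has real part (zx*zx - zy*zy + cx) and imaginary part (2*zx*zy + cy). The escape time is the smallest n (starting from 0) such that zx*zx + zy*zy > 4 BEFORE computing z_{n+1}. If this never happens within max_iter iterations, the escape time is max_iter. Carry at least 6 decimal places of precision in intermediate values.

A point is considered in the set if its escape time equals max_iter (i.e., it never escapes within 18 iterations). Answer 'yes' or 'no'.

Answer: no

Derivation:
z_0 = 0 + 0i, c = -1.6060 + 0.2170i
Iter 1: z = -1.6060 + 0.2170i, |z|^2 = 2.6263
Iter 2: z = 0.9261 + -0.4800i, |z|^2 = 1.0882
Iter 3: z = -0.9787 + -0.6721i, |z|^2 = 1.4095
Iter 4: z = -1.1000 + 1.5325i, |z|^2 = 3.5586
Iter 5: z = -2.7447 + -3.1544i, |z|^2 = 17.4840
Escaped at iteration 5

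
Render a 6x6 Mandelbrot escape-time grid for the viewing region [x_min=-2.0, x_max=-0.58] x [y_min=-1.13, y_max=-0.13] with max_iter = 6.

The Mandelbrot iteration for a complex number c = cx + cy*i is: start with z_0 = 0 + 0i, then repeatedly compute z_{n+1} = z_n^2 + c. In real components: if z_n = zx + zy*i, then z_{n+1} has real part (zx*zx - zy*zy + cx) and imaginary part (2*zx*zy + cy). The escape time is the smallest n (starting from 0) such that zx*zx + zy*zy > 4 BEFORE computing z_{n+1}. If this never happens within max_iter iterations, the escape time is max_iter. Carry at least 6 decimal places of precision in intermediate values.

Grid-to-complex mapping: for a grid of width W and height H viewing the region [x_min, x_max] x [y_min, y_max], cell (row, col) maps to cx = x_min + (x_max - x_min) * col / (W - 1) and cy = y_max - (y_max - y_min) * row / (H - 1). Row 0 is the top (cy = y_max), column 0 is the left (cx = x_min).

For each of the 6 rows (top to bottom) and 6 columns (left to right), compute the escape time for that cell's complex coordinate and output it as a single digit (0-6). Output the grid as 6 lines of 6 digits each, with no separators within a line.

(row=0, col=0): c = -2.0000 + -0.1300i → escape time 1
(row=0, col=1): c = -1.7160 + -0.1300i → escape time 4
(row=0, col=2): c = -1.4320 + -0.1300i → escape time 6
(row=0, col=3): c = -1.1480 + -0.1300i → escape time 6
(row=0, col=4): c = -0.8640 + -0.1300i → escape time 6
(row=0, col=5): c = -0.5800 + -0.1300i → escape time 6
(row=1, col=0): c = -2.0000 + -0.3300i → escape time 1
(row=1, col=1): c = -1.7160 + -0.3300i → escape time 4
(row=1, col=2): c = -1.4320 + -0.3300i → escape time 5
(row=1, col=3): c = -1.1480 + -0.3300i → escape time 6
(row=1, col=4): c = -0.8640 + -0.3300i → escape time 6
(row=1, col=5): c = -0.5800 + -0.3300i → escape time 6
(row=2, col=0): c = -2.0000 + -0.5300i → escape time 1
(row=2, col=1): c = -1.7160 + -0.5300i → escape time 3
(row=2, col=2): c = -1.4320 + -0.5300i → escape time 3
(row=2, col=3): c = -1.1480 + -0.5300i → escape time 5
(row=2, col=4): c = -0.8640 + -0.5300i → escape time 5
(row=2, col=5): c = -0.5800 + -0.5300i → escape time 6
(row=3, col=0): c = -2.0000 + -0.7300i → escape time 1
(row=3, col=1): c = -1.7160 + -0.7300i → escape time 3
(row=3, col=2): c = -1.4320 + -0.7300i → escape time 3
(row=3, col=3): c = -1.1480 + -0.7300i → escape time 3
(row=3, col=4): c = -0.8640 + -0.7300i → escape time 4
(row=3, col=5): c = -0.5800 + -0.7300i → escape time 6
(row=4, col=0): c = -2.0000 + -0.9300i → escape time 1
(row=4, col=1): c = -1.7160 + -0.9300i → escape time 2
(row=4, col=2): c = -1.4320 + -0.9300i → escape time 3
(row=4, col=3): c = -1.1480 + -0.9300i → escape time 3
(row=4, col=4): c = -0.8640 + -0.9300i → escape time 3
(row=4, col=5): c = -0.5800 + -0.9300i → escape time 4
(row=5, col=0): c = -2.0000 + -1.1300i → escape time 1
(row=5, col=1): c = -1.7160 + -1.1300i → escape time 1
(row=5, col=2): c = -1.4320 + -1.1300i → escape time 2
(row=5, col=3): c = -1.1480 + -1.1300i → escape time 3
(row=5, col=4): c = -0.8640 + -1.1300i → escape time 3
(row=5, col=5): c = -0.5800 + -1.1300i → escape time 3

Answer: 146666
145666
133556
133346
123334
112333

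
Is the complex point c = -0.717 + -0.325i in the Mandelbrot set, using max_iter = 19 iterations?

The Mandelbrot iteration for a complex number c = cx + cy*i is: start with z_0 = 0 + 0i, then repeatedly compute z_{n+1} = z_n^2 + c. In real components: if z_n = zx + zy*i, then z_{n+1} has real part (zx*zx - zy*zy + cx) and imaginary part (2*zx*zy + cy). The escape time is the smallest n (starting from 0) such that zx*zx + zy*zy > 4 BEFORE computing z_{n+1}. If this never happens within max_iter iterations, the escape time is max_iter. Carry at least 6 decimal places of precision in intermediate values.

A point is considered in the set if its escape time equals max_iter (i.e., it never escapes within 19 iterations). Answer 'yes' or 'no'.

Answer: no

Derivation:
z_0 = 0 + 0i, c = -0.7170 + -0.3250i
Iter 1: z = -0.7170 + -0.3250i, |z|^2 = 0.6197
Iter 2: z = -0.3085 + 0.1411i, |z|^2 = 0.1151
Iter 3: z = -0.6417 + -0.4120i, |z|^2 = 0.5816
Iter 4: z = -0.4750 + 0.2038i, |z|^2 = 0.2672
Iter 5: z = -0.5329 + -0.5186i, |z|^2 = 0.5530
Iter 6: z = -0.7020 + 0.2278i, |z|^2 = 0.5446
Iter 7: z = -0.2761 + -0.6448i, |z|^2 = 0.4920
Iter 8: z = -1.0565 + 0.0311i, |z|^2 = 1.1171
Iter 9: z = 0.3982 + -0.3906i, |z|^2 = 0.3111
Iter 10: z = -0.7111 + -0.6361i, |z|^2 = 0.9102
Iter 11: z = -0.6160 + 0.5796i, |z|^2 = 0.7154
Iter 12: z = -0.6735 + -1.0390i, |z|^2 = 1.5332
Iter 13: z = -1.3430 + 1.0745i, |z|^2 = 2.9583
Iter 14: z = -0.0679 + -3.2113i, |z|^2 = 10.3169
Escaped at iteration 14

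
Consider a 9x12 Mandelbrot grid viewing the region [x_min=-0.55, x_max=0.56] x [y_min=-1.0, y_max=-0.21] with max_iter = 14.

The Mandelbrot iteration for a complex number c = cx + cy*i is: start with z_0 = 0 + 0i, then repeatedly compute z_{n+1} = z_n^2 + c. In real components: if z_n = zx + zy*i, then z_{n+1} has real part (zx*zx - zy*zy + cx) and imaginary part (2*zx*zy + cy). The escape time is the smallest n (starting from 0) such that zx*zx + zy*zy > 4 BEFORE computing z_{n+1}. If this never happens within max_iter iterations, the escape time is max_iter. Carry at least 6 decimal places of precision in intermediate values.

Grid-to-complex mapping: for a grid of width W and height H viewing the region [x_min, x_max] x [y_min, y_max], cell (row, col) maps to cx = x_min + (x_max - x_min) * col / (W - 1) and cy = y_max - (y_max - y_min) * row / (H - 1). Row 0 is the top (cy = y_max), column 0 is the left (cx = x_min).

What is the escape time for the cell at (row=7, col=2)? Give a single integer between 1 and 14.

Answer: 11

Derivation:
z_0 = 0 + 0i, c = -0.2725 + -0.7127i
Iter 1: z = -0.2725 + -0.7127i, |z|^2 = 0.5822
Iter 2: z = -0.7062 + -0.3243i, |z|^2 = 0.6039
Iter 3: z = 0.1211 + -0.2547i, |z|^2 = 0.0795
Iter 4: z = -0.3227 + -0.7744i, |z|^2 = 0.7038
Iter 5: z = -0.7681 + -0.2129i, |z|^2 = 0.6353
Iter 6: z = 0.2721 + -0.3856i, |z|^2 = 0.2228
Iter 7: z = -0.3472 + -0.9226i, |z|^2 = 0.9717
Iter 8: z = -1.0031 + -0.0721i, |z|^2 = 1.0115
Iter 9: z = 0.7286 + -0.5681i, |z|^2 = 0.8535
Iter 10: z = -0.0644 + -1.5405i, |z|^2 = 2.3773
Iter 11: z = -2.6415 + -0.5143i, |z|^2 = 7.2420
Escaped at iteration 11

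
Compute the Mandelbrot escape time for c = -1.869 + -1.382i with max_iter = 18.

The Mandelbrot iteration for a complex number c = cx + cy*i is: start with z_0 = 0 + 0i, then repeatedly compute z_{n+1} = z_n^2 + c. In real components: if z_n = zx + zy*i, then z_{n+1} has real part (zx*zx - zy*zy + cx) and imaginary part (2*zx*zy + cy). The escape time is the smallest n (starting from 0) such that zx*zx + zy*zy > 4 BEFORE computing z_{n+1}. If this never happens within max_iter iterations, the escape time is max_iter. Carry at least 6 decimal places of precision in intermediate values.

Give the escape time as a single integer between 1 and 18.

z_0 = 0 + 0i, c = -1.8690 + -1.3820i
Iter 1: z = -1.8690 + -1.3820i, |z|^2 = 5.4031
Escaped at iteration 1

Answer: 1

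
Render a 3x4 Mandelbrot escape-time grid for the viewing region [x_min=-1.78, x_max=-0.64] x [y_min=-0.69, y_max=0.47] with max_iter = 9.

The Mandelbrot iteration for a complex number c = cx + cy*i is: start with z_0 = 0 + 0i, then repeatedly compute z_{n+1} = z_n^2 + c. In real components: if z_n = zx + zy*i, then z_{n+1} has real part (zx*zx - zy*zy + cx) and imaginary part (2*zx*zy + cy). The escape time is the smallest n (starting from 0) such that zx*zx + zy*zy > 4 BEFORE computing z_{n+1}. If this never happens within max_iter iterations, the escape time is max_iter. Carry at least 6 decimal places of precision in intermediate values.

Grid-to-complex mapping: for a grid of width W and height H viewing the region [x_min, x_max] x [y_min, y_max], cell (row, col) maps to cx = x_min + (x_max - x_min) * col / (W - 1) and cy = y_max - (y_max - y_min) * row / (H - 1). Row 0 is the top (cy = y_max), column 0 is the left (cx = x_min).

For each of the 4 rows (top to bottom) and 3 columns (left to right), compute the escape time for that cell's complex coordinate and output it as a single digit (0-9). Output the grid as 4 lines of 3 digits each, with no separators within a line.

Answer: 359
499
499
337

Derivation:
(row=0, col=0): c = -1.7800 + 0.4700i → escape time 3
(row=0, col=1): c = -1.2100 + 0.4700i → escape time 5
(row=0, col=2): c = -0.6400 + 0.4700i → escape time 9
(row=1, col=0): c = -1.7800 + 0.0833i → escape time 4
(row=1, col=1): c = -1.2100 + 0.0833i → escape time 9
(row=1, col=2): c = -0.6400 + 0.0833i → escape time 9
(row=2, col=0): c = -1.7800 + -0.3033i → escape time 4
(row=2, col=1): c = -1.2100 + -0.3033i → escape time 9
(row=2, col=2): c = -0.6400 + -0.3033i → escape time 9
(row=3, col=0): c = -1.7800 + -0.6900i → escape time 3
(row=3, col=1): c = -1.2100 + -0.6900i → escape time 3
(row=3, col=2): c = -0.6400 + -0.6900i → escape time 7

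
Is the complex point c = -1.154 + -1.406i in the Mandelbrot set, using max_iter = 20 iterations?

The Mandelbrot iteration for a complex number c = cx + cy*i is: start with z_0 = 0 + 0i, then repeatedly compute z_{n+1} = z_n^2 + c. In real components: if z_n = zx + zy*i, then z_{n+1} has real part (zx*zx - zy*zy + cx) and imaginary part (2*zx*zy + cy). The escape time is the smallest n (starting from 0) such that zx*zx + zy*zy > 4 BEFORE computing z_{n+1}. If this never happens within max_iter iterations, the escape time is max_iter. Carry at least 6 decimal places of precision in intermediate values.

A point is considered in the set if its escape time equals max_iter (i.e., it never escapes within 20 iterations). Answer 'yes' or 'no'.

Answer: no

Derivation:
z_0 = 0 + 0i, c = -1.1540 + -1.4060i
Iter 1: z = -1.1540 + -1.4060i, |z|^2 = 3.3086
Iter 2: z = -1.7991 + 1.8390i, |z|^2 = 6.6189
Escaped at iteration 2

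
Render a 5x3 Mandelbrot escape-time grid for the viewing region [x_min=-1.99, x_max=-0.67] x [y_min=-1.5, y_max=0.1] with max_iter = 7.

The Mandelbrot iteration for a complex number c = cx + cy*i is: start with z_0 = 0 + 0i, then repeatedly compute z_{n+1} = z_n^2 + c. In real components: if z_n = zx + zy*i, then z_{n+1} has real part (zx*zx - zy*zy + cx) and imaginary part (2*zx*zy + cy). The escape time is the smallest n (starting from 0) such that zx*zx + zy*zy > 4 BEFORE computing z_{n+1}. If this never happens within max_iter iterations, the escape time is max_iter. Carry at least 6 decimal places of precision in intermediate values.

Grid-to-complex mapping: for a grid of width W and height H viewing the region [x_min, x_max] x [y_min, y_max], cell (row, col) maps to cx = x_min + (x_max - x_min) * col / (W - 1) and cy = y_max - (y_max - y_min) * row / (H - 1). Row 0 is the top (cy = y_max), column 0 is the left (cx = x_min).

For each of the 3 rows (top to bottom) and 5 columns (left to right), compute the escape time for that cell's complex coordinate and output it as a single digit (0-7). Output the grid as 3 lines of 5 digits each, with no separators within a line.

Answer: 36777
13345
11122

Derivation:
(row=0, col=0): c = -1.9900 + 0.1000i → escape time 3
(row=0, col=1): c = -1.6600 + 0.1000i → escape time 6
(row=0, col=2): c = -1.3300 + 0.1000i → escape time 7
(row=0, col=3): c = -1.0000 + 0.1000i → escape time 7
(row=0, col=4): c = -0.6700 + 0.1000i → escape time 7
(row=1, col=0): c = -1.9900 + -0.7000i → escape time 1
(row=1, col=1): c = -1.6600 + -0.7000i → escape time 3
(row=1, col=2): c = -1.3300 + -0.7000i → escape time 3
(row=1, col=3): c = -1.0000 + -0.7000i → escape time 4
(row=1, col=4): c = -0.6700 + -0.7000i → escape time 5
(row=2, col=0): c = -1.9900 + -1.5000i → escape time 1
(row=2, col=1): c = -1.6600 + -1.5000i → escape time 1
(row=2, col=2): c = -1.3300 + -1.5000i → escape time 1
(row=2, col=3): c = -1.0000 + -1.5000i → escape time 2
(row=2, col=4): c = -0.6700 + -1.5000i → escape time 2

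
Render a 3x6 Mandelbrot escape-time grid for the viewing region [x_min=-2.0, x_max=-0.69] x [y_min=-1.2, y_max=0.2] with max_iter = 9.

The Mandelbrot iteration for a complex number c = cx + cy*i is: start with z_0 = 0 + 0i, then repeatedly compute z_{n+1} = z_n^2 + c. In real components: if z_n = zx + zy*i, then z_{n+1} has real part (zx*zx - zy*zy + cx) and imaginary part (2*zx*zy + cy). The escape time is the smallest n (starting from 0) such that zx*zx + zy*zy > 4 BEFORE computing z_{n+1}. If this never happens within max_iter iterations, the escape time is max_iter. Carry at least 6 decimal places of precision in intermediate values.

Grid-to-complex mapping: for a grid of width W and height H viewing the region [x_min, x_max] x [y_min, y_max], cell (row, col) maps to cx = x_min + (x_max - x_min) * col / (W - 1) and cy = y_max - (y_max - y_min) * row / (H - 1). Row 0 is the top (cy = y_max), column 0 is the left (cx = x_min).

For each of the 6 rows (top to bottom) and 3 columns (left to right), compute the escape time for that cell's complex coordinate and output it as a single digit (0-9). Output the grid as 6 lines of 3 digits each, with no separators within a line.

Answer: 179
199
169
136
134
123

Derivation:
(row=0, col=0): c = -2.0000 + 0.2000i → escape time 1
(row=0, col=1): c = -1.3450 + 0.2000i → escape time 7
(row=0, col=2): c = -0.6900 + 0.2000i → escape time 9
(row=1, col=0): c = -2.0000 + -0.0800i → escape time 1
(row=1, col=1): c = -1.3450 + -0.0800i → escape time 9
(row=1, col=2): c = -0.6900 + -0.0800i → escape time 9
(row=2, col=0): c = -2.0000 + -0.3600i → escape time 1
(row=2, col=1): c = -1.3450 + -0.3600i → escape time 6
(row=2, col=2): c = -0.6900 + -0.3600i → escape time 9
(row=3, col=0): c = -2.0000 + -0.6400i → escape time 1
(row=3, col=1): c = -1.3450 + -0.6400i → escape time 3
(row=3, col=2): c = -0.6900 + -0.6400i → escape time 6
(row=4, col=0): c = -2.0000 + -0.9200i → escape time 1
(row=4, col=1): c = -1.3450 + -0.9200i → escape time 3
(row=4, col=2): c = -0.6900 + -0.9200i → escape time 4
(row=5, col=0): c = -2.0000 + -1.2000i → escape time 1
(row=5, col=1): c = -1.3450 + -1.2000i → escape time 2
(row=5, col=2): c = -0.6900 + -1.2000i → escape time 3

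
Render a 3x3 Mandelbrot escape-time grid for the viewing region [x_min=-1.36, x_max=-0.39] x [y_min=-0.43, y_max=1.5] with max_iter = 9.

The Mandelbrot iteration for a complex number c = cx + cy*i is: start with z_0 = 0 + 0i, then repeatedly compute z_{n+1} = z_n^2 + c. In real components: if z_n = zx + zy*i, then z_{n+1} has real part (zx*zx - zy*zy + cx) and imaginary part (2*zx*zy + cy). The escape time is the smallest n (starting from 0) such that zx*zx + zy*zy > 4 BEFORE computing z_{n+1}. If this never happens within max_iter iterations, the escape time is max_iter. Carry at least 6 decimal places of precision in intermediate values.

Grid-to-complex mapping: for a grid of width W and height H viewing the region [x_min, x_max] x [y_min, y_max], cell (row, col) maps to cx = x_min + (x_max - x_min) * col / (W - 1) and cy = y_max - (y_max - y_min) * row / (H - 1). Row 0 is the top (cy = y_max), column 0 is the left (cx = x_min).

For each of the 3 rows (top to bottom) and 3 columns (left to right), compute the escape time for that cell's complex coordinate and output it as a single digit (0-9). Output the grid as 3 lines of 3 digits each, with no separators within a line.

(row=0, col=0): c = -1.3600 + 1.5000i → escape time 1
(row=0, col=1): c = -0.8750 + 1.5000i → escape time 2
(row=0, col=2): c = -0.3900 + 1.5000i → escape time 2
(row=1, col=0): c = -1.3600 + 0.5350i → escape time 3
(row=1, col=1): c = -0.8750 + 0.5350i → escape time 5
(row=1, col=2): c = -0.3900 + 0.5350i → escape time 9
(row=2, col=0): c = -1.3600 + -0.4300i → escape time 5
(row=2, col=1): c = -0.8750 + -0.4300i → escape time 6
(row=2, col=2): c = -0.3900 + -0.4300i → escape time 9

Answer: 122
359
569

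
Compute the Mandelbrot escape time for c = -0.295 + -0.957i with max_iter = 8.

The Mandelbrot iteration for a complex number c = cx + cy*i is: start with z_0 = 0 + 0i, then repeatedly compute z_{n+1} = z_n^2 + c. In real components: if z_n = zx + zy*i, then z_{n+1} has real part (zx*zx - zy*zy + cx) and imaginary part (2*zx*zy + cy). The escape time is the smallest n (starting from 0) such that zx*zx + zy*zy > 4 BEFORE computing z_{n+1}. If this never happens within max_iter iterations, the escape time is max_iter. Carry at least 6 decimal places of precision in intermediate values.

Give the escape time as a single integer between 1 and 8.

z_0 = 0 + 0i, c = -0.2950 + -0.9570i
Iter 1: z = -0.2950 + -0.9570i, |z|^2 = 1.0029
Iter 2: z = -1.1238 + -0.3924i, |z|^2 = 1.4169
Iter 3: z = 0.8140 + -0.0751i, |z|^2 = 0.6683
Iter 4: z = 0.3620 + -1.0793i, |z|^2 = 1.2958
Iter 5: z = -1.3287 + -1.7384i, |z|^2 = 4.7875
Escaped at iteration 5

Answer: 5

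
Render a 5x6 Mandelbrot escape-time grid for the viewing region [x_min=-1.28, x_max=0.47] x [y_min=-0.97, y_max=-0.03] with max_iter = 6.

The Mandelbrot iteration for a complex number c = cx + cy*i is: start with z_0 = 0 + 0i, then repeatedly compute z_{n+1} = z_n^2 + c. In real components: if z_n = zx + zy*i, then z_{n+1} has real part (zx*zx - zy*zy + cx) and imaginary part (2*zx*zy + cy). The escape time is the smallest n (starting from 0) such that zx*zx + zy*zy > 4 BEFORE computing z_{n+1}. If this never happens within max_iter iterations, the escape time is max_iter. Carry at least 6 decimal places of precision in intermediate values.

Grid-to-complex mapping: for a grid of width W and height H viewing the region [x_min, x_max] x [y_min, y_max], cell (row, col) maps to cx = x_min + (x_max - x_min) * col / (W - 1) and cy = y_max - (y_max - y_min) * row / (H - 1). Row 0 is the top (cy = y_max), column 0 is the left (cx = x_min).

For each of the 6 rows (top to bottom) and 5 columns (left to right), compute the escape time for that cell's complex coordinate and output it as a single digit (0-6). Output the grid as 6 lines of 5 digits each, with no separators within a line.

(row=0, col=0): c = -1.2800 + -0.0300i → escape time 6
(row=0, col=1): c = -0.8425 + -0.0300i → escape time 6
(row=0, col=2): c = -0.4050 + -0.0300i → escape time 6
(row=0, col=3): c = 0.0325 + -0.0300i → escape time 6
(row=0, col=4): c = 0.4700 + -0.0300i → escape time 5
(row=1, col=0): c = -1.2800 + -0.2180i → escape time 6
(row=1, col=1): c = -0.8425 + -0.2180i → escape time 6
(row=1, col=2): c = -0.4050 + -0.2180i → escape time 6
(row=1, col=3): c = 0.0325 + -0.2180i → escape time 6
(row=1, col=4): c = 0.4700 + -0.2180i → escape time 6
(row=2, col=0): c = -1.2800 + -0.4060i → escape time 6
(row=2, col=1): c = -0.8425 + -0.4060i → escape time 6
(row=2, col=2): c = -0.4050 + -0.4060i → escape time 6
(row=2, col=3): c = 0.0325 + -0.4060i → escape time 6
(row=2, col=4): c = 0.4700 + -0.4060i → escape time 6
(row=3, col=0): c = -1.2800 + -0.5940i → escape time 3
(row=3, col=1): c = -0.8425 + -0.5940i → escape time 5
(row=3, col=2): c = -0.4050 + -0.5940i → escape time 6
(row=3, col=3): c = 0.0325 + -0.5940i → escape time 6
(row=3, col=4): c = 0.4700 + -0.5940i → escape time 5
(row=4, col=0): c = -1.2800 + -0.7820i → escape time 3
(row=4, col=1): c = -0.8425 + -0.7820i → escape time 4
(row=4, col=2): c = -0.4050 + -0.7820i → escape time 6
(row=4, col=3): c = 0.0325 + -0.7820i → escape time 6
(row=4, col=4): c = 0.4700 + -0.7820i → escape time 3
(row=5, col=0): c = -1.2800 + -0.9700i → escape time 3
(row=5, col=1): c = -0.8425 + -0.9700i → escape time 3
(row=5, col=2): c = -0.4050 + -0.9700i → escape time 4
(row=5, col=3): c = 0.0325 + -0.9700i → escape time 6
(row=5, col=4): c = 0.4700 + -0.9700i → escape time 3

Answer: 66665
66666
66666
35665
34663
33463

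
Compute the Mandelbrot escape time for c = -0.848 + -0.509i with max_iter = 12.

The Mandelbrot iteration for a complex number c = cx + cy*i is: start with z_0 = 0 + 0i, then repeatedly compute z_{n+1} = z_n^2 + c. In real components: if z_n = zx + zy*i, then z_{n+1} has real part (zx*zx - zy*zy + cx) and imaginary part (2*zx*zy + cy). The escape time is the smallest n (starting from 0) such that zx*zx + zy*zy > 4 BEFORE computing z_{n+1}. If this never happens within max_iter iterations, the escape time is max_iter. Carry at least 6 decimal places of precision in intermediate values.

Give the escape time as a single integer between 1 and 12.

z_0 = 0 + 0i, c = -0.8480 + -0.5090i
Iter 1: z = -0.8480 + -0.5090i, |z|^2 = 0.9782
Iter 2: z = -0.3880 + 0.3543i, |z|^2 = 0.2760
Iter 3: z = -0.8230 + -0.7839i, |z|^2 = 1.2918
Iter 4: z = -0.7852 + 0.7813i, |z|^2 = 1.2269
Iter 5: z = -0.8418 + -1.7359i, |z|^2 = 3.7219
Iter 6: z = -3.1526 + 2.4136i, |z|^2 = 15.7642
Escaped at iteration 6

Answer: 6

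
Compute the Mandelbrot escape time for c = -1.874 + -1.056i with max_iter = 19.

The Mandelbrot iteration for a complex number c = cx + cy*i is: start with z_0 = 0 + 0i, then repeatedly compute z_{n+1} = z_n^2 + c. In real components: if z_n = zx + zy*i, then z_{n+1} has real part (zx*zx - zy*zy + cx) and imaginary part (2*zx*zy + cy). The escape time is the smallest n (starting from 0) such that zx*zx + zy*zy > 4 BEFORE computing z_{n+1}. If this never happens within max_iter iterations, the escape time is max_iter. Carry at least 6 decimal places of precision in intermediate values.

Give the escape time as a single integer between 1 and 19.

z_0 = 0 + 0i, c = -1.8740 + -1.0560i
Iter 1: z = -1.8740 + -1.0560i, |z|^2 = 4.6270
Escaped at iteration 1

Answer: 1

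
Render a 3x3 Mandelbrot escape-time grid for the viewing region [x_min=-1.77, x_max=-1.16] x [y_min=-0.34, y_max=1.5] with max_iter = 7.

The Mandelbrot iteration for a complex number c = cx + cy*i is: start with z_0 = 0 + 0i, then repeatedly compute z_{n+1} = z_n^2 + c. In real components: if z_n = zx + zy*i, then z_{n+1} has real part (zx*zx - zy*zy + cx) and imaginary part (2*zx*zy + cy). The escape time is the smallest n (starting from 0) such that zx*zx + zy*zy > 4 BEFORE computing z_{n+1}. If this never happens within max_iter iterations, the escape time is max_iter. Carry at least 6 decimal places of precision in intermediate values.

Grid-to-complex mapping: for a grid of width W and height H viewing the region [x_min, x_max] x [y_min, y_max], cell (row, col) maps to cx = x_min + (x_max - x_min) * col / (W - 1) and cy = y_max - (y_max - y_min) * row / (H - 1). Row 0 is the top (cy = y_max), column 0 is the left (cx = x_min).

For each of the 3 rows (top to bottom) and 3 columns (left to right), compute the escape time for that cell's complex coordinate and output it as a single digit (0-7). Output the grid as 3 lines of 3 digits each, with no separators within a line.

(row=0, col=0): c = -1.7700 + 1.5000i → escape time 1
(row=0, col=1): c = -1.4650 + 1.5000i → escape time 1
(row=0, col=2): c = -1.1600 + 1.5000i → escape time 2
(row=1, col=0): c = -1.7700 + 0.5800i → escape time 3
(row=1, col=1): c = -1.4650 + 0.5800i → escape time 3
(row=1, col=2): c = -1.1600 + 0.5800i → escape time 4
(row=2, col=0): c = -1.7700 + -0.3400i → escape time 3
(row=2, col=1): c = -1.4650 + -0.3400i → escape time 5
(row=2, col=2): c = -1.1600 + -0.3400i → escape time 7

Answer: 112
334
357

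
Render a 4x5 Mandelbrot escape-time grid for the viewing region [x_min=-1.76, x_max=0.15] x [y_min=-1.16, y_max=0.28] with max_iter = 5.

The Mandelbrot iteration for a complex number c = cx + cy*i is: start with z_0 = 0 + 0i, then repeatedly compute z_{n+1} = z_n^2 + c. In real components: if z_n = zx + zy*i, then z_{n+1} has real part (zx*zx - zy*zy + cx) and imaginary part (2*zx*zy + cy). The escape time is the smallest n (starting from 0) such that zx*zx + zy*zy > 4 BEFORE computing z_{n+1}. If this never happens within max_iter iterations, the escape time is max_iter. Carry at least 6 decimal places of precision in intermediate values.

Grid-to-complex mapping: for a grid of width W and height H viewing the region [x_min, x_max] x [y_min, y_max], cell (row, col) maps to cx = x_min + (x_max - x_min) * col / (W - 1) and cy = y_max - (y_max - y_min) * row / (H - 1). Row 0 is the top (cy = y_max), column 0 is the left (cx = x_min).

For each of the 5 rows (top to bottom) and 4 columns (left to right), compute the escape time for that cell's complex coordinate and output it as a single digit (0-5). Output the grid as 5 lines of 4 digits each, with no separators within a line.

Answer: 4555
5555
3555
2355
1333

Derivation:
(row=0, col=0): c = -1.7600 + 0.2800i → escape time 4
(row=0, col=1): c = -1.1233 + 0.2800i → escape time 5
(row=0, col=2): c = -0.4867 + 0.2800i → escape time 5
(row=0, col=3): c = 0.1500 + 0.2800i → escape time 5
(row=1, col=0): c = -1.7600 + -0.0800i → escape time 5
(row=1, col=1): c = -1.1233 + -0.0800i → escape time 5
(row=1, col=2): c = -0.4867 + -0.0800i → escape time 5
(row=1, col=3): c = 0.1500 + -0.0800i → escape time 5
(row=2, col=0): c = -1.7600 + -0.4400i → escape time 3
(row=2, col=1): c = -1.1233 + -0.4400i → escape time 5
(row=2, col=2): c = -0.4867 + -0.4400i → escape time 5
(row=2, col=3): c = 0.1500 + -0.4400i → escape time 5
(row=3, col=0): c = -1.7600 + -0.8000i → escape time 2
(row=3, col=1): c = -1.1233 + -0.8000i → escape time 3
(row=3, col=2): c = -0.4867 + -0.8000i → escape time 5
(row=3, col=3): c = 0.1500 + -0.8000i → escape time 5
(row=4, col=0): c = -1.7600 + -1.1600i → escape time 1
(row=4, col=1): c = -1.1233 + -1.1600i → escape time 3
(row=4, col=2): c = -0.4867 + -1.1600i → escape time 3
(row=4, col=3): c = 0.1500 + -1.1600i → escape time 3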